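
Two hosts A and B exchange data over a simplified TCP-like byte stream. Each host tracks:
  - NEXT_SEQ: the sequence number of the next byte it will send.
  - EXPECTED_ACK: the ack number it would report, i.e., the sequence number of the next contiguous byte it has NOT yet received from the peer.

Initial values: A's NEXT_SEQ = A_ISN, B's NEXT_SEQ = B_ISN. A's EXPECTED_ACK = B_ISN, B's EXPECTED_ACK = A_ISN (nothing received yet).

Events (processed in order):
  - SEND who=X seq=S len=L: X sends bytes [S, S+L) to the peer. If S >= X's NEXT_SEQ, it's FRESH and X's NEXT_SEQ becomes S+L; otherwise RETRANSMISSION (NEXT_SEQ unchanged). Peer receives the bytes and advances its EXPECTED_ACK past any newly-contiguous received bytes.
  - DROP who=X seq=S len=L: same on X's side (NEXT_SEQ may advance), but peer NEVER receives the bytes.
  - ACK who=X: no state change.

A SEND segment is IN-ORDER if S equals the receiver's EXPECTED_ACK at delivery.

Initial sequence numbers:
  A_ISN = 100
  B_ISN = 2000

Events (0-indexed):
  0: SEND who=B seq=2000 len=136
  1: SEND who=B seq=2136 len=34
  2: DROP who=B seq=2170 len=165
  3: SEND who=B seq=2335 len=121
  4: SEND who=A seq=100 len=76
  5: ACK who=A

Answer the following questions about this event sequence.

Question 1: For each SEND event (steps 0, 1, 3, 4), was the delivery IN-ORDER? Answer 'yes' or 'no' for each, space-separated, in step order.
Answer: yes yes no yes

Derivation:
Step 0: SEND seq=2000 -> in-order
Step 1: SEND seq=2136 -> in-order
Step 3: SEND seq=2335 -> out-of-order
Step 4: SEND seq=100 -> in-order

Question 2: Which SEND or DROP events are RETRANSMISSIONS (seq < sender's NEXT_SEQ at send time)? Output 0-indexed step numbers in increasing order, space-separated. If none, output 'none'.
Answer: none

Derivation:
Step 0: SEND seq=2000 -> fresh
Step 1: SEND seq=2136 -> fresh
Step 2: DROP seq=2170 -> fresh
Step 3: SEND seq=2335 -> fresh
Step 4: SEND seq=100 -> fresh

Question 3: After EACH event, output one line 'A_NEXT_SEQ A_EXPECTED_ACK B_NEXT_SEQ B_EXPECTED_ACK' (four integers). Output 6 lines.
100 2136 2136 100
100 2170 2170 100
100 2170 2335 100
100 2170 2456 100
176 2170 2456 176
176 2170 2456 176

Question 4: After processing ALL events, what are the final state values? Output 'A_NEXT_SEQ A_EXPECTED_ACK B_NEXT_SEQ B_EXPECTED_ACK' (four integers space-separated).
After event 0: A_seq=100 A_ack=2136 B_seq=2136 B_ack=100
After event 1: A_seq=100 A_ack=2170 B_seq=2170 B_ack=100
After event 2: A_seq=100 A_ack=2170 B_seq=2335 B_ack=100
After event 3: A_seq=100 A_ack=2170 B_seq=2456 B_ack=100
After event 4: A_seq=176 A_ack=2170 B_seq=2456 B_ack=176
After event 5: A_seq=176 A_ack=2170 B_seq=2456 B_ack=176

Answer: 176 2170 2456 176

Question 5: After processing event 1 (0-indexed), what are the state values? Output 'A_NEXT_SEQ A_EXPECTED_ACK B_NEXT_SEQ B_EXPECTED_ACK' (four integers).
After event 0: A_seq=100 A_ack=2136 B_seq=2136 B_ack=100
After event 1: A_seq=100 A_ack=2170 B_seq=2170 B_ack=100

100 2170 2170 100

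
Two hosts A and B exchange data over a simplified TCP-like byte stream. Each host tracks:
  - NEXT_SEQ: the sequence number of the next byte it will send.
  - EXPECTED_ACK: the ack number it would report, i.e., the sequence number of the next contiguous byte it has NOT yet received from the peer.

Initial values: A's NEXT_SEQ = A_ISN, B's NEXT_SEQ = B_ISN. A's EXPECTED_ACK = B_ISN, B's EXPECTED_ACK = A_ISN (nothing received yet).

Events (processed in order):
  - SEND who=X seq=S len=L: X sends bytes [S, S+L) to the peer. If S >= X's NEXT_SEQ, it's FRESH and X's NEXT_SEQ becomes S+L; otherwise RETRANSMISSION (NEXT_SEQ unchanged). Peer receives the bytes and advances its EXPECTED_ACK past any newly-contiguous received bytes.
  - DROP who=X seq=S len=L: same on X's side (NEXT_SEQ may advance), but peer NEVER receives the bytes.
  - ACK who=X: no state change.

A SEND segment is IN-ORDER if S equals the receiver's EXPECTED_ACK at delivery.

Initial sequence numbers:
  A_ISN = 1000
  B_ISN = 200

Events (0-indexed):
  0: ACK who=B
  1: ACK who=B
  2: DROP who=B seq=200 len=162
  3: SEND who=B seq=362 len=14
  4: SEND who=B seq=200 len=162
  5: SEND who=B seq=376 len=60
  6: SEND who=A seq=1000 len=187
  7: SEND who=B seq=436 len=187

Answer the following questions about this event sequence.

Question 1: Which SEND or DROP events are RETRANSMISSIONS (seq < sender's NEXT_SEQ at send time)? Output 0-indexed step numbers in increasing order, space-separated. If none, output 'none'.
Answer: 4

Derivation:
Step 2: DROP seq=200 -> fresh
Step 3: SEND seq=362 -> fresh
Step 4: SEND seq=200 -> retransmit
Step 5: SEND seq=376 -> fresh
Step 6: SEND seq=1000 -> fresh
Step 7: SEND seq=436 -> fresh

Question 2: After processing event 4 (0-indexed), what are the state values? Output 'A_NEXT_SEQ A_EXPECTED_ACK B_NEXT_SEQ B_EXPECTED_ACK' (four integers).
After event 0: A_seq=1000 A_ack=200 B_seq=200 B_ack=1000
After event 1: A_seq=1000 A_ack=200 B_seq=200 B_ack=1000
After event 2: A_seq=1000 A_ack=200 B_seq=362 B_ack=1000
After event 3: A_seq=1000 A_ack=200 B_seq=376 B_ack=1000
After event 4: A_seq=1000 A_ack=376 B_seq=376 B_ack=1000

1000 376 376 1000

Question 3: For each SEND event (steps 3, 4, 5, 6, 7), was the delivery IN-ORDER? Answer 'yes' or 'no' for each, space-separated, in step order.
Step 3: SEND seq=362 -> out-of-order
Step 4: SEND seq=200 -> in-order
Step 5: SEND seq=376 -> in-order
Step 6: SEND seq=1000 -> in-order
Step 7: SEND seq=436 -> in-order

Answer: no yes yes yes yes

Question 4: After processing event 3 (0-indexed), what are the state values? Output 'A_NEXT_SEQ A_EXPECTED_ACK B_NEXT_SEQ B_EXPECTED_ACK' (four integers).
After event 0: A_seq=1000 A_ack=200 B_seq=200 B_ack=1000
After event 1: A_seq=1000 A_ack=200 B_seq=200 B_ack=1000
After event 2: A_seq=1000 A_ack=200 B_seq=362 B_ack=1000
After event 3: A_seq=1000 A_ack=200 B_seq=376 B_ack=1000

1000 200 376 1000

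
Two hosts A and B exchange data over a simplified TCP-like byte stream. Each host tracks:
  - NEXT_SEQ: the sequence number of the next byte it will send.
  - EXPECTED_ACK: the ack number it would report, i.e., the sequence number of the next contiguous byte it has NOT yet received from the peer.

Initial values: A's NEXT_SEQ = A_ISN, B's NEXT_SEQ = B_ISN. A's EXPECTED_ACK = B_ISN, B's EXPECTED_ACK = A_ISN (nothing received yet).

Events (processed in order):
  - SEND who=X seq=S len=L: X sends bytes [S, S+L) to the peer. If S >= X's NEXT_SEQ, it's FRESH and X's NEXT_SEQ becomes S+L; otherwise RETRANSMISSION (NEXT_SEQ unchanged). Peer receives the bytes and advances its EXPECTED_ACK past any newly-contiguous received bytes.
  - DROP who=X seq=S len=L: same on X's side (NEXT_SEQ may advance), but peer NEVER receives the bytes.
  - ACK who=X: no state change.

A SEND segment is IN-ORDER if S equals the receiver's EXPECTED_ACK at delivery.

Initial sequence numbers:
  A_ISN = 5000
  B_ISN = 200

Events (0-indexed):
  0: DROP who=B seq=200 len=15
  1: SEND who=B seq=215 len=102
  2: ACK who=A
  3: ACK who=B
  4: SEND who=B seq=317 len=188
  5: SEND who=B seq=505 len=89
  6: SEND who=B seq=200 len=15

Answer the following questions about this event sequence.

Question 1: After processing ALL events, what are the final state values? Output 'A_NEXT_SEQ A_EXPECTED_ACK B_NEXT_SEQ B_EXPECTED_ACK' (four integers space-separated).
Answer: 5000 594 594 5000

Derivation:
After event 0: A_seq=5000 A_ack=200 B_seq=215 B_ack=5000
After event 1: A_seq=5000 A_ack=200 B_seq=317 B_ack=5000
After event 2: A_seq=5000 A_ack=200 B_seq=317 B_ack=5000
After event 3: A_seq=5000 A_ack=200 B_seq=317 B_ack=5000
After event 4: A_seq=5000 A_ack=200 B_seq=505 B_ack=5000
After event 5: A_seq=5000 A_ack=200 B_seq=594 B_ack=5000
After event 6: A_seq=5000 A_ack=594 B_seq=594 B_ack=5000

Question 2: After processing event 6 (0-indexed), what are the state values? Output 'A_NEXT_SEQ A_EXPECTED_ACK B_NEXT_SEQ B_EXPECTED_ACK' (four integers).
After event 0: A_seq=5000 A_ack=200 B_seq=215 B_ack=5000
After event 1: A_seq=5000 A_ack=200 B_seq=317 B_ack=5000
After event 2: A_seq=5000 A_ack=200 B_seq=317 B_ack=5000
After event 3: A_seq=5000 A_ack=200 B_seq=317 B_ack=5000
After event 4: A_seq=5000 A_ack=200 B_seq=505 B_ack=5000
After event 5: A_seq=5000 A_ack=200 B_seq=594 B_ack=5000
After event 6: A_seq=5000 A_ack=594 B_seq=594 B_ack=5000

5000 594 594 5000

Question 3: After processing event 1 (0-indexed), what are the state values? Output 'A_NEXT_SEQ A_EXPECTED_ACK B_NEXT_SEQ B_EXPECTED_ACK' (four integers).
After event 0: A_seq=5000 A_ack=200 B_seq=215 B_ack=5000
After event 1: A_seq=5000 A_ack=200 B_seq=317 B_ack=5000

5000 200 317 5000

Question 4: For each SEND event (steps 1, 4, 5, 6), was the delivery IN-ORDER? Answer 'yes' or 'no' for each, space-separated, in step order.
Step 1: SEND seq=215 -> out-of-order
Step 4: SEND seq=317 -> out-of-order
Step 5: SEND seq=505 -> out-of-order
Step 6: SEND seq=200 -> in-order

Answer: no no no yes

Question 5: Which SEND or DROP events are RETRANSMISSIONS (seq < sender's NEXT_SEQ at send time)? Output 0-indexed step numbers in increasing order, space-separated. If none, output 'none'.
Answer: 6

Derivation:
Step 0: DROP seq=200 -> fresh
Step 1: SEND seq=215 -> fresh
Step 4: SEND seq=317 -> fresh
Step 5: SEND seq=505 -> fresh
Step 6: SEND seq=200 -> retransmit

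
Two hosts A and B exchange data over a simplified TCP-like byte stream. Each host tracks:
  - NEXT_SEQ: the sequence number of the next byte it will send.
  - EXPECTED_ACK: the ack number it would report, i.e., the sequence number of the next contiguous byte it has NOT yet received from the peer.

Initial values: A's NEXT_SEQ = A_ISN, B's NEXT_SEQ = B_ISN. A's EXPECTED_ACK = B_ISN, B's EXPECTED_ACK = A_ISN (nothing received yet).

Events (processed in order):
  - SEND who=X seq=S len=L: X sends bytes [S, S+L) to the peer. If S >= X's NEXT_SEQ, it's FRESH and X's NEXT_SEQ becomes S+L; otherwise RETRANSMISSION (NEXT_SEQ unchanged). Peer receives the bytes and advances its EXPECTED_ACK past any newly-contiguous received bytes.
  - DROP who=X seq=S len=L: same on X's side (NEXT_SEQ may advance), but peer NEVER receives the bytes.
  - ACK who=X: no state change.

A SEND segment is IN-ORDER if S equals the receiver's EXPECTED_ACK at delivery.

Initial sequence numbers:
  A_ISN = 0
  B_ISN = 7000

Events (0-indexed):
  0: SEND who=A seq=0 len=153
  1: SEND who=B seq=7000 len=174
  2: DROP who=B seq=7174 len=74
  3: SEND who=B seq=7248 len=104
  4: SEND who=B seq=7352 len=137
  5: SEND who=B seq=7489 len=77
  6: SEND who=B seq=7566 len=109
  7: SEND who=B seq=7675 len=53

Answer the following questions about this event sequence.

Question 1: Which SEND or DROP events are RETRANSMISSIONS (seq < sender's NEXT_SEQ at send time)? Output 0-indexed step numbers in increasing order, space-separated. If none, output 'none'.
Answer: none

Derivation:
Step 0: SEND seq=0 -> fresh
Step 1: SEND seq=7000 -> fresh
Step 2: DROP seq=7174 -> fresh
Step 3: SEND seq=7248 -> fresh
Step 4: SEND seq=7352 -> fresh
Step 5: SEND seq=7489 -> fresh
Step 6: SEND seq=7566 -> fresh
Step 7: SEND seq=7675 -> fresh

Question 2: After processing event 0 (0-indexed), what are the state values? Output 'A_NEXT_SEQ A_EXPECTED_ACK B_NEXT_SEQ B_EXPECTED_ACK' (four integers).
After event 0: A_seq=153 A_ack=7000 B_seq=7000 B_ack=153

153 7000 7000 153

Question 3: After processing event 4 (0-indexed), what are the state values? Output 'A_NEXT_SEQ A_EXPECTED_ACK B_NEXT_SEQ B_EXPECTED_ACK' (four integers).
After event 0: A_seq=153 A_ack=7000 B_seq=7000 B_ack=153
After event 1: A_seq=153 A_ack=7174 B_seq=7174 B_ack=153
After event 2: A_seq=153 A_ack=7174 B_seq=7248 B_ack=153
After event 3: A_seq=153 A_ack=7174 B_seq=7352 B_ack=153
After event 4: A_seq=153 A_ack=7174 B_seq=7489 B_ack=153

153 7174 7489 153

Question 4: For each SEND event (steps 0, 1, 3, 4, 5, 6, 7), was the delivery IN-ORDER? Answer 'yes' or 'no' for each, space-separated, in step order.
Answer: yes yes no no no no no

Derivation:
Step 0: SEND seq=0 -> in-order
Step 1: SEND seq=7000 -> in-order
Step 3: SEND seq=7248 -> out-of-order
Step 4: SEND seq=7352 -> out-of-order
Step 5: SEND seq=7489 -> out-of-order
Step 6: SEND seq=7566 -> out-of-order
Step 7: SEND seq=7675 -> out-of-order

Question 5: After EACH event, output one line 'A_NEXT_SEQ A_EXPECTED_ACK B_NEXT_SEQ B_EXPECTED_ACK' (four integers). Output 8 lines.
153 7000 7000 153
153 7174 7174 153
153 7174 7248 153
153 7174 7352 153
153 7174 7489 153
153 7174 7566 153
153 7174 7675 153
153 7174 7728 153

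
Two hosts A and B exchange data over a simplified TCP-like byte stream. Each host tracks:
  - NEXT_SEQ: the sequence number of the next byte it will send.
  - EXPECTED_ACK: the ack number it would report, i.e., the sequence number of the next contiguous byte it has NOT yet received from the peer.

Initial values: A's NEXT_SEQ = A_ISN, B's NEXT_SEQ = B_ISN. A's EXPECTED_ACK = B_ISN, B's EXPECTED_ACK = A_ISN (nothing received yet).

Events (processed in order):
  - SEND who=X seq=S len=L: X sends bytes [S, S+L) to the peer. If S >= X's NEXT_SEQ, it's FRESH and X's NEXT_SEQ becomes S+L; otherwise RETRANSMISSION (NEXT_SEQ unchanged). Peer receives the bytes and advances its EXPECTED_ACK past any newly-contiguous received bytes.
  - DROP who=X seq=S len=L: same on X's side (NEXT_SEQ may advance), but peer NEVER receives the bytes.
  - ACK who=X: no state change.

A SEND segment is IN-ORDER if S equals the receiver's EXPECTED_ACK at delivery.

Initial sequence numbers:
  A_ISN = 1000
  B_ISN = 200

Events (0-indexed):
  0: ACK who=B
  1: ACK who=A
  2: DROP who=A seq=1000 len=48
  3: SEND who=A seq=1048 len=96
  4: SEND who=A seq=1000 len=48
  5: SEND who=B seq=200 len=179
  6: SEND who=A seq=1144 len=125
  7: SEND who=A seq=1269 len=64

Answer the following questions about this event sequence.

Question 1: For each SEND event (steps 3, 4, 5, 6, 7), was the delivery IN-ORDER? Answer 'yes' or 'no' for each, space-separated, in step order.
Answer: no yes yes yes yes

Derivation:
Step 3: SEND seq=1048 -> out-of-order
Step 4: SEND seq=1000 -> in-order
Step 5: SEND seq=200 -> in-order
Step 6: SEND seq=1144 -> in-order
Step 7: SEND seq=1269 -> in-order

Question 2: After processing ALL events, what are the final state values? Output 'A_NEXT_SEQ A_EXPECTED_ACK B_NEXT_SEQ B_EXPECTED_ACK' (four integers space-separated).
Answer: 1333 379 379 1333

Derivation:
After event 0: A_seq=1000 A_ack=200 B_seq=200 B_ack=1000
After event 1: A_seq=1000 A_ack=200 B_seq=200 B_ack=1000
After event 2: A_seq=1048 A_ack=200 B_seq=200 B_ack=1000
After event 3: A_seq=1144 A_ack=200 B_seq=200 B_ack=1000
After event 4: A_seq=1144 A_ack=200 B_seq=200 B_ack=1144
After event 5: A_seq=1144 A_ack=379 B_seq=379 B_ack=1144
After event 6: A_seq=1269 A_ack=379 B_seq=379 B_ack=1269
After event 7: A_seq=1333 A_ack=379 B_seq=379 B_ack=1333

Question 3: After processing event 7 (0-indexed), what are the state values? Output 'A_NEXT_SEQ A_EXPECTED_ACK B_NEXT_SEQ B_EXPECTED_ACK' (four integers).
After event 0: A_seq=1000 A_ack=200 B_seq=200 B_ack=1000
After event 1: A_seq=1000 A_ack=200 B_seq=200 B_ack=1000
After event 2: A_seq=1048 A_ack=200 B_seq=200 B_ack=1000
After event 3: A_seq=1144 A_ack=200 B_seq=200 B_ack=1000
After event 4: A_seq=1144 A_ack=200 B_seq=200 B_ack=1144
After event 5: A_seq=1144 A_ack=379 B_seq=379 B_ack=1144
After event 6: A_seq=1269 A_ack=379 B_seq=379 B_ack=1269
After event 7: A_seq=1333 A_ack=379 B_seq=379 B_ack=1333

1333 379 379 1333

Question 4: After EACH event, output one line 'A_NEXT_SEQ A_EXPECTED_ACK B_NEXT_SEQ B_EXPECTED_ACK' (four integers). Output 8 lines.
1000 200 200 1000
1000 200 200 1000
1048 200 200 1000
1144 200 200 1000
1144 200 200 1144
1144 379 379 1144
1269 379 379 1269
1333 379 379 1333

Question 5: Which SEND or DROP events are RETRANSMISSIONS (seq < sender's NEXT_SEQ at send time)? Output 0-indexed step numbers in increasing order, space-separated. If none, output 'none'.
Step 2: DROP seq=1000 -> fresh
Step 3: SEND seq=1048 -> fresh
Step 4: SEND seq=1000 -> retransmit
Step 5: SEND seq=200 -> fresh
Step 6: SEND seq=1144 -> fresh
Step 7: SEND seq=1269 -> fresh

Answer: 4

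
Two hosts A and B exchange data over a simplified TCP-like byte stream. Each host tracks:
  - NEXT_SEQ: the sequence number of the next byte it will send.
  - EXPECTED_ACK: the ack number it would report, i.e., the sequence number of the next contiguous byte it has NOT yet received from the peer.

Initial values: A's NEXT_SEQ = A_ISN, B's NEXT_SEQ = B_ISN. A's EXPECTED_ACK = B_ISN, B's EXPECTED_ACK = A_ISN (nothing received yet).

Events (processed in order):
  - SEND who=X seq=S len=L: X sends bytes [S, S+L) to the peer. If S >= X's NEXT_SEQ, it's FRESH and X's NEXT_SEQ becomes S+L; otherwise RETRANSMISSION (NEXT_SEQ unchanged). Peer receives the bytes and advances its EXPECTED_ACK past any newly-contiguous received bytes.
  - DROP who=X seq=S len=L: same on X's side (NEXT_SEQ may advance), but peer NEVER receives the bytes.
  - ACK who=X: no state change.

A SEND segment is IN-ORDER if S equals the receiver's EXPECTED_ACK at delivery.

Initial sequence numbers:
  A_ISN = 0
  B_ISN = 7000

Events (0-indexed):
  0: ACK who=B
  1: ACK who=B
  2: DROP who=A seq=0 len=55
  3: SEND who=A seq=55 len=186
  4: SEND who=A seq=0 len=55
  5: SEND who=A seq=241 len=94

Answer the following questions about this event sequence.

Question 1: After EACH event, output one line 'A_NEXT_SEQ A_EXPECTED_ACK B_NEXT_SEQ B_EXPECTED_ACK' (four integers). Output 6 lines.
0 7000 7000 0
0 7000 7000 0
55 7000 7000 0
241 7000 7000 0
241 7000 7000 241
335 7000 7000 335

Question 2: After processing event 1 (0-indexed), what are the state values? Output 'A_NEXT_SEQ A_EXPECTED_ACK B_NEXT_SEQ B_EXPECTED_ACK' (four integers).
After event 0: A_seq=0 A_ack=7000 B_seq=7000 B_ack=0
After event 1: A_seq=0 A_ack=7000 B_seq=7000 B_ack=0

0 7000 7000 0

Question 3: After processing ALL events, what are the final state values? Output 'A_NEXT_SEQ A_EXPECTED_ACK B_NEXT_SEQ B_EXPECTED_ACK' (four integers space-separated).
Answer: 335 7000 7000 335

Derivation:
After event 0: A_seq=0 A_ack=7000 B_seq=7000 B_ack=0
After event 1: A_seq=0 A_ack=7000 B_seq=7000 B_ack=0
After event 2: A_seq=55 A_ack=7000 B_seq=7000 B_ack=0
After event 3: A_seq=241 A_ack=7000 B_seq=7000 B_ack=0
After event 4: A_seq=241 A_ack=7000 B_seq=7000 B_ack=241
After event 5: A_seq=335 A_ack=7000 B_seq=7000 B_ack=335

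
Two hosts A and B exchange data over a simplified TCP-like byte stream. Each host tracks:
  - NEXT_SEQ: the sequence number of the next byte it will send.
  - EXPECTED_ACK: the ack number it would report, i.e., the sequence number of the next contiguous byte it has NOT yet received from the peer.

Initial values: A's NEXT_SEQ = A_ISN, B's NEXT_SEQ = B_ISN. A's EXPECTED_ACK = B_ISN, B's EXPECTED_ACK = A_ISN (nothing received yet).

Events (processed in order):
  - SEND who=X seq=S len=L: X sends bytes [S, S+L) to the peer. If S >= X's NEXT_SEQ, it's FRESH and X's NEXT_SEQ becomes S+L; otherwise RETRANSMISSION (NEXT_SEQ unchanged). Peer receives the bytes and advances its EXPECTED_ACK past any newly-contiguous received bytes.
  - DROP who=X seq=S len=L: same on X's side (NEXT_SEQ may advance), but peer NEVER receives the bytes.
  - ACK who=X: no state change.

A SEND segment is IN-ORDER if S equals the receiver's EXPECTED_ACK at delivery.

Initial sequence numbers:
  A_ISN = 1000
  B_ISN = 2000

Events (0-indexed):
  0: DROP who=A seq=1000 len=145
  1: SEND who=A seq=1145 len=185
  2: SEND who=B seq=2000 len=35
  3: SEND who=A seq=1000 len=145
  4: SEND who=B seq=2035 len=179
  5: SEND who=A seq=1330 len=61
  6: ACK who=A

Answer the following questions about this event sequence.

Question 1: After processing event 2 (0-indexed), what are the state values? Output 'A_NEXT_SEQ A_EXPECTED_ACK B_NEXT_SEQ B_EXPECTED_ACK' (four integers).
After event 0: A_seq=1145 A_ack=2000 B_seq=2000 B_ack=1000
After event 1: A_seq=1330 A_ack=2000 B_seq=2000 B_ack=1000
After event 2: A_seq=1330 A_ack=2035 B_seq=2035 B_ack=1000

1330 2035 2035 1000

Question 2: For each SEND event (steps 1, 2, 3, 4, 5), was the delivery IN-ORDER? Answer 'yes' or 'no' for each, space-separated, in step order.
Step 1: SEND seq=1145 -> out-of-order
Step 2: SEND seq=2000 -> in-order
Step 3: SEND seq=1000 -> in-order
Step 4: SEND seq=2035 -> in-order
Step 5: SEND seq=1330 -> in-order

Answer: no yes yes yes yes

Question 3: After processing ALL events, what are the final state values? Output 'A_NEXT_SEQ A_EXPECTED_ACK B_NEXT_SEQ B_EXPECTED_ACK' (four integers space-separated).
Answer: 1391 2214 2214 1391

Derivation:
After event 0: A_seq=1145 A_ack=2000 B_seq=2000 B_ack=1000
After event 1: A_seq=1330 A_ack=2000 B_seq=2000 B_ack=1000
After event 2: A_seq=1330 A_ack=2035 B_seq=2035 B_ack=1000
After event 3: A_seq=1330 A_ack=2035 B_seq=2035 B_ack=1330
After event 4: A_seq=1330 A_ack=2214 B_seq=2214 B_ack=1330
After event 5: A_seq=1391 A_ack=2214 B_seq=2214 B_ack=1391
After event 6: A_seq=1391 A_ack=2214 B_seq=2214 B_ack=1391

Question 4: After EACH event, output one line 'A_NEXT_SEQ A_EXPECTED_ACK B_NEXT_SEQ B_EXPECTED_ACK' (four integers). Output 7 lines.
1145 2000 2000 1000
1330 2000 2000 1000
1330 2035 2035 1000
1330 2035 2035 1330
1330 2214 2214 1330
1391 2214 2214 1391
1391 2214 2214 1391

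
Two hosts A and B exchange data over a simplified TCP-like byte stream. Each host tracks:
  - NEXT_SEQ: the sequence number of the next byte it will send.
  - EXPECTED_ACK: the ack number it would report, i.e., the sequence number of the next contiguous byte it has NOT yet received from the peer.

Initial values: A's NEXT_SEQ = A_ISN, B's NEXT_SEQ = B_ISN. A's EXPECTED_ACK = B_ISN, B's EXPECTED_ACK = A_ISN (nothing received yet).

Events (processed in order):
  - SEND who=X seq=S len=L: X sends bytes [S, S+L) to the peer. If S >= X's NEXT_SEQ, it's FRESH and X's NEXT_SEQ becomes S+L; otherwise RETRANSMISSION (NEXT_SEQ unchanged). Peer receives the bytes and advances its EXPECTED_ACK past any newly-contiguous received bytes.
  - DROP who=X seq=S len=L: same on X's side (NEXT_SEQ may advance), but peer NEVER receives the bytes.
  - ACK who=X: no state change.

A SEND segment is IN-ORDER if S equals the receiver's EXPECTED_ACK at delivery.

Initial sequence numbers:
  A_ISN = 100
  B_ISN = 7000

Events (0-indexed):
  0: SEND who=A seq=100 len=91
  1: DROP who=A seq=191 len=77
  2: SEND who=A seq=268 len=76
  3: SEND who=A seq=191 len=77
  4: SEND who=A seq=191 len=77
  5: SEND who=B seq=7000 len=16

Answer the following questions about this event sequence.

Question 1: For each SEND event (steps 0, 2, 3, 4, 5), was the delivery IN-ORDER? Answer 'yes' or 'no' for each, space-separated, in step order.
Step 0: SEND seq=100 -> in-order
Step 2: SEND seq=268 -> out-of-order
Step 3: SEND seq=191 -> in-order
Step 4: SEND seq=191 -> out-of-order
Step 5: SEND seq=7000 -> in-order

Answer: yes no yes no yes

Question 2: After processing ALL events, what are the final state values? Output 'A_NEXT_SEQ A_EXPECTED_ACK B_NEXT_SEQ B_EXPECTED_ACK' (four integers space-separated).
Answer: 344 7016 7016 344

Derivation:
After event 0: A_seq=191 A_ack=7000 B_seq=7000 B_ack=191
After event 1: A_seq=268 A_ack=7000 B_seq=7000 B_ack=191
After event 2: A_seq=344 A_ack=7000 B_seq=7000 B_ack=191
After event 3: A_seq=344 A_ack=7000 B_seq=7000 B_ack=344
After event 4: A_seq=344 A_ack=7000 B_seq=7000 B_ack=344
After event 5: A_seq=344 A_ack=7016 B_seq=7016 B_ack=344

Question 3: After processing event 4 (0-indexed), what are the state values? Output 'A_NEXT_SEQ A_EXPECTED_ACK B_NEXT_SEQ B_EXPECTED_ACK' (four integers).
After event 0: A_seq=191 A_ack=7000 B_seq=7000 B_ack=191
After event 1: A_seq=268 A_ack=7000 B_seq=7000 B_ack=191
After event 2: A_seq=344 A_ack=7000 B_seq=7000 B_ack=191
After event 3: A_seq=344 A_ack=7000 B_seq=7000 B_ack=344
After event 4: A_seq=344 A_ack=7000 B_seq=7000 B_ack=344

344 7000 7000 344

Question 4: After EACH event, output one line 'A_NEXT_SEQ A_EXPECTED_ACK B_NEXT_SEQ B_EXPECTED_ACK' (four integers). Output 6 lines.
191 7000 7000 191
268 7000 7000 191
344 7000 7000 191
344 7000 7000 344
344 7000 7000 344
344 7016 7016 344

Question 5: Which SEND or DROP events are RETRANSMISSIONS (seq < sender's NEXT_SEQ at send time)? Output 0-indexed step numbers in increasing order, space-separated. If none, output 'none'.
Answer: 3 4

Derivation:
Step 0: SEND seq=100 -> fresh
Step 1: DROP seq=191 -> fresh
Step 2: SEND seq=268 -> fresh
Step 3: SEND seq=191 -> retransmit
Step 4: SEND seq=191 -> retransmit
Step 5: SEND seq=7000 -> fresh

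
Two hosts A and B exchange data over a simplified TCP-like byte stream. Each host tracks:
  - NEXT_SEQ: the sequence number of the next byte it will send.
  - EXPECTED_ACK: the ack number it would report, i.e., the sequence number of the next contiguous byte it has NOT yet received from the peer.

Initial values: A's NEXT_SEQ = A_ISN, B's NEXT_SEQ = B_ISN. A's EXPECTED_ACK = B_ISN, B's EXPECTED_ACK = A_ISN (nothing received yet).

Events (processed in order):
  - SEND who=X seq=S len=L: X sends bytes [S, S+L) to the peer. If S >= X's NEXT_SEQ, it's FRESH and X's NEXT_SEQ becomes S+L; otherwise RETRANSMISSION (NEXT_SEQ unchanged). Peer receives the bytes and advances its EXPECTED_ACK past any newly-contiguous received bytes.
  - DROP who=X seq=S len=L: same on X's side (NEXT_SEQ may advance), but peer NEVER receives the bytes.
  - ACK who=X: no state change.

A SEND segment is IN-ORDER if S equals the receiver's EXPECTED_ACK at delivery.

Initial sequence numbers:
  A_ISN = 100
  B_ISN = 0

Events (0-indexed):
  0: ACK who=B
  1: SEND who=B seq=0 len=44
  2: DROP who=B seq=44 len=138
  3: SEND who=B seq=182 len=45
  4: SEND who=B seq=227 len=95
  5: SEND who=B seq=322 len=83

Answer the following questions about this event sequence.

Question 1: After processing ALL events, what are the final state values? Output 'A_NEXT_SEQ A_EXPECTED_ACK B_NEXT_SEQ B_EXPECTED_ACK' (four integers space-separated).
After event 0: A_seq=100 A_ack=0 B_seq=0 B_ack=100
After event 1: A_seq=100 A_ack=44 B_seq=44 B_ack=100
After event 2: A_seq=100 A_ack=44 B_seq=182 B_ack=100
After event 3: A_seq=100 A_ack=44 B_seq=227 B_ack=100
After event 4: A_seq=100 A_ack=44 B_seq=322 B_ack=100
After event 5: A_seq=100 A_ack=44 B_seq=405 B_ack=100

Answer: 100 44 405 100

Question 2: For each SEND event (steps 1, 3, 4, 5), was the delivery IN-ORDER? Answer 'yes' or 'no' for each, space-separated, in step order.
Step 1: SEND seq=0 -> in-order
Step 3: SEND seq=182 -> out-of-order
Step 4: SEND seq=227 -> out-of-order
Step 5: SEND seq=322 -> out-of-order

Answer: yes no no no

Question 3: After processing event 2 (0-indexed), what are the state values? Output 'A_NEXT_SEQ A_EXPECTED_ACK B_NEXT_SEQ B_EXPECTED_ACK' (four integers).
After event 0: A_seq=100 A_ack=0 B_seq=0 B_ack=100
After event 1: A_seq=100 A_ack=44 B_seq=44 B_ack=100
After event 2: A_seq=100 A_ack=44 B_seq=182 B_ack=100

100 44 182 100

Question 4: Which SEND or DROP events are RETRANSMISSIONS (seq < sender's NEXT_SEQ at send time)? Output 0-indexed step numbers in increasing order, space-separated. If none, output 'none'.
Answer: none

Derivation:
Step 1: SEND seq=0 -> fresh
Step 2: DROP seq=44 -> fresh
Step 3: SEND seq=182 -> fresh
Step 4: SEND seq=227 -> fresh
Step 5: SEND seq=322 -> fresh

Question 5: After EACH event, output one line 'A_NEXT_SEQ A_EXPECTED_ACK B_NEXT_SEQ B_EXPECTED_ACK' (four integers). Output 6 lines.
100 0 0 100
100 44 44 100
100 44 182 100
100 44 227 100
100 44 322 100
100 44 405 100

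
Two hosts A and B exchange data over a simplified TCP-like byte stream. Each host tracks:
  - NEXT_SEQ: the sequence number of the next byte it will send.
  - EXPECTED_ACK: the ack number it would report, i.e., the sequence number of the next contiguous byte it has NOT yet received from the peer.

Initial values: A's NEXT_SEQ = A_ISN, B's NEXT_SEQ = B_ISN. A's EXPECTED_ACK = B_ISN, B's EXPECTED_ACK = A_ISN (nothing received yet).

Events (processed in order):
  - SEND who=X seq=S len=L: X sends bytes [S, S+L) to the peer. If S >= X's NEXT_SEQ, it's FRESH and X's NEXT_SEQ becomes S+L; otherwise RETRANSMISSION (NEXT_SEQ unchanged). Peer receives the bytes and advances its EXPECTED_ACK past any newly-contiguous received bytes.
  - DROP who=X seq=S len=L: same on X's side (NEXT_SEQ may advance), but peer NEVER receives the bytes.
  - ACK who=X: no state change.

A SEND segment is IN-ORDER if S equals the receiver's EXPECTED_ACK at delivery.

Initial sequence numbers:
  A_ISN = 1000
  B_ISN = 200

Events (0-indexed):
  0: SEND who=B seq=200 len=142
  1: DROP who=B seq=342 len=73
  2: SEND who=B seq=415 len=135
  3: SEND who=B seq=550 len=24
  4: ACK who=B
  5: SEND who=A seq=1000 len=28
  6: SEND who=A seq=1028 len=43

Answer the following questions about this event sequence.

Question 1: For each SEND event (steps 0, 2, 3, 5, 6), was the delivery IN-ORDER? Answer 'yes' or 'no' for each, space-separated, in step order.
Answer: yes no no yes yes

Derivation:
Step 0: SEND seq=200 -> in-order
Step 2: SEND seq=415 -> out-of-order
Step 3: SEND seq=550 -> out-of-order
Step 5: SEND seq=1000 -> in-order
Step 6: SEND seq=1028 -> in-order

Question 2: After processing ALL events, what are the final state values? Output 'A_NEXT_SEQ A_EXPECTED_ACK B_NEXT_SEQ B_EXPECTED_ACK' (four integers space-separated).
After event 0: A_seq=1000 A_ack=342 B_seq=342 B_ack=1000
After event 1: A_seq=1000 A_ack=342 B_seq=415 B_ack=1000
After event 2: A_seq=1000 A_ack=342 B_seq=550 B_ack=1000
After event 3: A_seq=1000 A_ack=342 B_seq=574 B_ack=1000
After event 4: A_seq=1000 A_ack=342 B_seq=574 B_ack=1000
After event 5: A_seq=1028 A_ack=342 B_seq=574 B_ack=1028
After event 6: A_seq=1071 A_ack=342 B_seq=574 B_ack=1071

Answer: 1071 342 574 1071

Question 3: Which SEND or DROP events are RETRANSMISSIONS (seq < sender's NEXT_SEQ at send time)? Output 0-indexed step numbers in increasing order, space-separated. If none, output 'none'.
Answer: none

Derivation:
Step 0: SEND seq=200 -> fresh
Step 1: DROP seq=342 -> fresh
Step 2: SEND seq=415 -> fresh
Step 3: SEND seq=550 -> fresh
Step 5: SEND seq=1000 -> fresh
Step 6: SEND seq=1028 -> fresh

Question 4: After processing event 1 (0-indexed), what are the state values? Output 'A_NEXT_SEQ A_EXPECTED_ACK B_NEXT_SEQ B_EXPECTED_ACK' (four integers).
After event 0: A_seq=1000 A_ack=342 B_seq=342 B_ack=1000
After event 1: A_seq=1000 A_ack=342 B_seq=415 B_ack=1000

1000 342 415 1000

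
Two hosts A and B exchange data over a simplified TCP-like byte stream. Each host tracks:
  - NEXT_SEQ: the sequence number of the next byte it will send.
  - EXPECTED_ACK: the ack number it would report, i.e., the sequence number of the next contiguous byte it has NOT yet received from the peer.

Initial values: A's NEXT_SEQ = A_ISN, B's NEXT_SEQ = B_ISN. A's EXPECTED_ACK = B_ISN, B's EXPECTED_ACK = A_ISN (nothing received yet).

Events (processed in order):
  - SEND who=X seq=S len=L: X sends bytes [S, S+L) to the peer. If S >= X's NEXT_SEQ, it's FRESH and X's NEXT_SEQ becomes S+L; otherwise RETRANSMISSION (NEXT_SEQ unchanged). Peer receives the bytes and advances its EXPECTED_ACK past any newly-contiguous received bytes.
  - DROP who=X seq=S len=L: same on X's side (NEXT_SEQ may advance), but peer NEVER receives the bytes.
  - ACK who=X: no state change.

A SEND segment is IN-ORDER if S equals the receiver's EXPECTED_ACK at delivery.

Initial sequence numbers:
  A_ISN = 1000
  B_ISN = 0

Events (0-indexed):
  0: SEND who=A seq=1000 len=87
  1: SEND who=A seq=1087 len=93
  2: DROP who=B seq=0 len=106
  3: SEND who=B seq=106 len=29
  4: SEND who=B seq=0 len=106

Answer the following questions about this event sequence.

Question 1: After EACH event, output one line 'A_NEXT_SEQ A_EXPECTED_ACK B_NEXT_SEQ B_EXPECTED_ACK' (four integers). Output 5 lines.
1087 0 0 1087
1180 0 0 1180
1180 0 106 1180
1180 0 135 1180
1180 135 135 1180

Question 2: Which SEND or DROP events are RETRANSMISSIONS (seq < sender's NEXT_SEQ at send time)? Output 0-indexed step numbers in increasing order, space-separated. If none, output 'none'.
Answer: 4

Derivation:
Step 0: SEND seq=1000 -> fresh
Step 1: SEND seq=1087 -> fresh
Step 2: DROP seq=0 -> fresh
Step 3: SEND seq=106 -> fresh
Step 4: SEND seq=0 -> retransmit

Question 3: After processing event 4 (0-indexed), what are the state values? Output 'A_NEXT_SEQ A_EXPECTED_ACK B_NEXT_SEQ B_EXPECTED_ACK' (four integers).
After event 0: A_seq=1087 A_ack=0 B_seq=0 B_ack=1087
After event 1: A_seq=1180 A_ack=0 B_seq=0 B_ack=1180
After event 2: A_seq=1180 A_ack=0 B_seq=106 B_ack=1180
After event 3: A_seq=1180 A_ack=0 B_seq=135 B_ack=1180
After event 4: A_seq=1180 A_ack=135 B_seq=135 B_ack=1180

1180 135 135 1180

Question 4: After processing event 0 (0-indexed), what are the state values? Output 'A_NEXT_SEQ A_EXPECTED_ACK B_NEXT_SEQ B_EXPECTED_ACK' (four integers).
After event 0: A_seq=1087 A_ack=0 B_seq=0 B_ack=1087

1087 0 0 1087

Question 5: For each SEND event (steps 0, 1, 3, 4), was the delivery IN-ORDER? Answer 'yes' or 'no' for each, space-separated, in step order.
Step 0: SEND seq=1000 -> in-order
Step 1: SEND seq=1087 -> in-order
Step 3: SEND seq=106 -> out-of-order
Step 4: SEND seq=0 -> in-order

Answer: yes yes no yes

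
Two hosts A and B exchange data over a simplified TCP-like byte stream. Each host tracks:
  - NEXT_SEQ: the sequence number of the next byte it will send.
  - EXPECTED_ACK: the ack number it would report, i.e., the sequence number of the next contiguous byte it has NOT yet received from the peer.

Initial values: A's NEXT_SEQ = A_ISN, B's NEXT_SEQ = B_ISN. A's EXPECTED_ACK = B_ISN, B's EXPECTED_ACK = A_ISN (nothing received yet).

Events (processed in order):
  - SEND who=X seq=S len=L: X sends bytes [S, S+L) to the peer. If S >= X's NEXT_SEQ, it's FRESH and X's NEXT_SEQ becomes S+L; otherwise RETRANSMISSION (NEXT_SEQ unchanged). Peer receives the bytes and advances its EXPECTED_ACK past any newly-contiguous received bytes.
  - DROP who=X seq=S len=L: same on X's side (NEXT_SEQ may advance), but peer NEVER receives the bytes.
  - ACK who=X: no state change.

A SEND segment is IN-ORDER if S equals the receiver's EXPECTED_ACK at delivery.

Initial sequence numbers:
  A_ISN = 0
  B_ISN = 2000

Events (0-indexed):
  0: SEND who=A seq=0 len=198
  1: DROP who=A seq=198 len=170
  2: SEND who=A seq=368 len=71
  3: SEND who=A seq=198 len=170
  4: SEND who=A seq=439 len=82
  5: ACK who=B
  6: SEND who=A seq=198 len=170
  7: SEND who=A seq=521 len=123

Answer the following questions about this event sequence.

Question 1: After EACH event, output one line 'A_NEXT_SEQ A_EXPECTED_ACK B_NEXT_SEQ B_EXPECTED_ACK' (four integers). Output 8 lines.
198 2000 2000 198
368 2000 2000 198
439 2000 2000 198
439 2000 2000 439
521 2000 2000 521
521 2000 2000 521
521 2000 2000 521
644 2000 2000 644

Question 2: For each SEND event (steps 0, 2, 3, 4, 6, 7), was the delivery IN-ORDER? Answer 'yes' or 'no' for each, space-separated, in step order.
Step 0: SEND seq=0 -> in-order
Step 2: SEND seq=368 -> out-of-order
Step 3: SEND seq=198 -> in-order
Step 4: SEND seq=439 -> in-order
Step 6: SEND seq=198 -> out-of-order
Step 7: SEND seq=521 -> in-order

Answer: yes no yes yes no yes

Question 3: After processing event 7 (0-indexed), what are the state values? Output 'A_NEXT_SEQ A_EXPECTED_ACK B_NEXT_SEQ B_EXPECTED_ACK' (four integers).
After event 0: A_seq=198 A_ack=2000 B_seq=2000 B_ack=198
After event 1: A_seq=368 A_ack=2000 B_seq=2000 B_ack=198
After event 2: A_seq=439 A_ack=2000 B_seq=2000 B_ack=198
After event 3: A_seq=439 A_ack=2000 B_seq=2000 B_ack=439
After event 4: A_seq=521 A_ack=2000 B_seq=2000 B_ack=521
After event 5: A_seq=521 A_ack=2000 B_seq=2000 B_ack=521
After event 6: A_seq=521 A_ack=2000 B_seq=2000 B_ack=521
After event 7: A_seq=644 A_ack=2000 B_seq=2000 B_ack=644

644 2000 2000 644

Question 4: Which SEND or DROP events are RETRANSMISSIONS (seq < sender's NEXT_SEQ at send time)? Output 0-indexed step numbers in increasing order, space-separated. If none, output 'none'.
Step 0: SEND seq=0 -> fresh
Step 1: DROP seq=198 -> fresh
Step 2: SEND seq=368 -> fresh
Step 3: SEND seq=198 -> retransmit
Step 4: SEND seq=439 -> fresh
Step 6: SEND seq=198 -> retransmit
Step 7: SEND seq=521 -> fresh

Answer: 3 6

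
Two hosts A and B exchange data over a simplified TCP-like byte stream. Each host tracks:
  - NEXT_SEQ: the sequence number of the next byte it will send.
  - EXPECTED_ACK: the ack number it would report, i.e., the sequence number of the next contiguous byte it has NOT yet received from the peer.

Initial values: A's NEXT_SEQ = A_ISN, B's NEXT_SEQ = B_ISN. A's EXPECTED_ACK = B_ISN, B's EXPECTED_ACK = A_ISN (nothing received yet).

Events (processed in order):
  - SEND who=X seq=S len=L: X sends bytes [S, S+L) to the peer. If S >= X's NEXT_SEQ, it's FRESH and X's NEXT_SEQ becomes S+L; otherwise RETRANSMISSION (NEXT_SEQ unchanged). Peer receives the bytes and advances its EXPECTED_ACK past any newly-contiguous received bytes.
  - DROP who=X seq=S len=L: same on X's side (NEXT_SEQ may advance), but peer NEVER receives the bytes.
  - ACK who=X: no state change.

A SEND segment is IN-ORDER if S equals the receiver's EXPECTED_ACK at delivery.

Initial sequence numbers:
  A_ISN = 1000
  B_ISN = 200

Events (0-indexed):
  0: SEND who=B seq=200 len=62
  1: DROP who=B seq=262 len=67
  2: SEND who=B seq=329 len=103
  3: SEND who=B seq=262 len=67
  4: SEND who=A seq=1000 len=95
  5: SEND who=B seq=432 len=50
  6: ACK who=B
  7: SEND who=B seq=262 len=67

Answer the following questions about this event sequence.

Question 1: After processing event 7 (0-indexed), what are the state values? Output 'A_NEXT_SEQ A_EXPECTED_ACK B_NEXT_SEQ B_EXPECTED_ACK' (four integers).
After event 0: A_seq=1000 A_ack=262 B_seq=262 B_ack=1000
After event 1: A_seq=1000 A_ack=262 B_seq=329 B_ack=1000
After event 2: A_seq=1000 A_ack=262 B_seq=432 B_ack=1000
After event 3: A_seq=1000 A_ack=432 B_seq=432 B_ack=1000
After event 4: A_seq=1095 A_ack=432 B_seq=432 B_ack=1095
After event 5: A_seq=1095 A_ack=482 B_seq=482 B_ack=1095
After event 6: A_seq=1095 A_ack=482 B_seq=482 B_ack=1095
After event 7: A_seq=1095 A_ack=482 B_seq=482 B_ack=1095

1095 482 482 1095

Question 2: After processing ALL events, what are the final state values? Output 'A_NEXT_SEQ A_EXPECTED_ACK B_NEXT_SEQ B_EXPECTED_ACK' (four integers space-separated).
Answer: 1095 482 482 1095

Derivation:
After event 0: A_seq=1000 A_ack=262 B_seq=262 B_ack=1000
After event 1: A_seq=1000 A_ack=262 B_seq=329 B_ack=1000
After event 2: A_seq=1000 A_ack=262 B_seq=432 B_ack=1000
After event 3: A_seq=1000 A_ack=432 B_seq=432 B_ack=1000
After event 4: A_seq=1095 A_ack=432 B_seq=432 B_ack=1095
After event 5: A_seq=1095 A_ack=482 B_seq=482 B_ack=1095
After event 6: A_seq=1095 A_ack=482 B_seq=482 B_ack=1095
After event 7: A_seq=1095 A_ack=482 B_seq=482 B_ack=1095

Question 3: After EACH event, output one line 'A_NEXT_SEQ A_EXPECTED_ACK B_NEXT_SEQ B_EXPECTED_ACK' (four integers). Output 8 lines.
1000 262 262 1000
1000 262 329 1000
1000 262 432 1000
1000 432 432 1000
1095 432 432 1095
1095 482 482 1095
1095 482 482 1095
1095 482 482 1095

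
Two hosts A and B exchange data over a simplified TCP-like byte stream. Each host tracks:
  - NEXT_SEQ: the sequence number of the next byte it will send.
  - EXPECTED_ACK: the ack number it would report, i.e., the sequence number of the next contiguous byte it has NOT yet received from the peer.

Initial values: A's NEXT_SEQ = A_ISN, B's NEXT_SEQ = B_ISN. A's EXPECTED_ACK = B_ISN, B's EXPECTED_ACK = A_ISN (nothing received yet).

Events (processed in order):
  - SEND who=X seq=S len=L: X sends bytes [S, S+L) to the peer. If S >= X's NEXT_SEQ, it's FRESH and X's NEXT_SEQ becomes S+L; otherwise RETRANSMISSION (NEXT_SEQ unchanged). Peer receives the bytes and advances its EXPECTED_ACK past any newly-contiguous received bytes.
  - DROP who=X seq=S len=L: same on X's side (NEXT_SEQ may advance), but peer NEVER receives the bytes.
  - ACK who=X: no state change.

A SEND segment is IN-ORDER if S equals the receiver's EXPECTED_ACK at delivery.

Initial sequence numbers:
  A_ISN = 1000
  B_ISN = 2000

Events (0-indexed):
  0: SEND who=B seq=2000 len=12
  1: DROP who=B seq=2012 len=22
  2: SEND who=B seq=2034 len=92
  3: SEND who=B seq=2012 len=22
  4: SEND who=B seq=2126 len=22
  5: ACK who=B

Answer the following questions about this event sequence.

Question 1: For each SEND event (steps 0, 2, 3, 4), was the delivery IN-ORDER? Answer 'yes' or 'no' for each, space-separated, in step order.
Step 0: SEND seq=2000 -> in-order
Step 2: SEND seq=2034 -> out-of-order
Step 3: SEND seq=2012 -> in-order
Step 4: SEND seq=2126 -> in-order

Answer: yes no yes yes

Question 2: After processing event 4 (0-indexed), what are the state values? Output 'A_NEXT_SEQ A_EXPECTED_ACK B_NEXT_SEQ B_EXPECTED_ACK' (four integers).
After event 0: A_seq=1000 A_ack=2012 B_seq=2012 B_ack=1000
After event 1: A_seq=1000 A_ack=2012 B_seq=2034 B_ack=1000
After event 2: A_seq=1000 A_ack=2012 B_seq=2126 B_ack=1000
After event 3: A_seq=1000 A_ack=2126 B_seq=2126 B_ack=1000
After event 4: A_seq=1000 A_ack=2148 B_seq=2148 B_ack=1000

1000 2148 2148 1000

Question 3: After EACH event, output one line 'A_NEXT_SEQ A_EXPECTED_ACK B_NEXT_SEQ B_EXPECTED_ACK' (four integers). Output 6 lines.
1000 2012 2012 1000
1000 2012 2034 1000
1000 2012 2126 1000
1000 2126 2126 1000
1000 2148 2148 1000
1000 2148 2148 1000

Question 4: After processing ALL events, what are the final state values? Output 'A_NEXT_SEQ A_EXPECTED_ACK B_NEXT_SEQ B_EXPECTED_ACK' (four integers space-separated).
Answer: 1000 2148 2148 1000

Derivation:
After event 0: A_seq=1000 A_ack=2012 B_seq=2012 B_ack=1000
After event 1: A_seq=1000 A_ack=2012 B_seq=2034 B_ack=1000
After event 2: A_seq=1000 A_ack=2012 B_seq=2126 B_ack=1000
After event 3: A_seq=1000 A_ack=2126 B_seq=2126 B_ack=1000
After event 4: A_seq=1000 A_ack=2148 B_seq=2148 B_ack=1000
After event 5: A_seq=1000 A_ack=2148 B_seq=2148 B_ack=1000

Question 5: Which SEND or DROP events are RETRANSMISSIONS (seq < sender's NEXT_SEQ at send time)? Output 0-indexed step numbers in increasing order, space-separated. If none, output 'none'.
Step 0: SEND seq=2000 -> fresh
Step 1: DROP seq=2012 -> fresh
Step 2: SEND seq=2034 -> fresh
Step 3: SEND seq=2012 -> retransmit
Step 4: SEND seq=2126 -> fresh

Answer: 3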